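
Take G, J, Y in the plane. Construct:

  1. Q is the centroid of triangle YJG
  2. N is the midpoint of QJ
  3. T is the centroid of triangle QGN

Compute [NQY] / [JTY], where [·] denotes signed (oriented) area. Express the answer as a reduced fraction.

[NQY]:[JTY] = 1/3

Assign G = (0, 0), J = (1, 0), Y = (0, 1) — the answer is frame-independent, so this choice is without loss of generality.
1. Q is the centroid of triangle YJG ⇒ Q = (1/3, 1/3)
2. N is the midpoint of QJ ⇒ N = (2/3, 1/6)
3. T is the centroid of triangle QGN ⇒ T = (1/3, 1/6)
2·[NQY] = -1/6, 2·[JTY] = -1/2
[NQY]:[JTY] = -1/6:-1/2 = 1/3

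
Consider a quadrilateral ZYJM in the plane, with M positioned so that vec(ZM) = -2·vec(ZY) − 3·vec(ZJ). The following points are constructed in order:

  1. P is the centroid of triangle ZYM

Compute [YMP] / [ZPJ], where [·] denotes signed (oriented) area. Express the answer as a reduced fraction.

Choose coordinates Z = (0, 0), Y = (1, 0), J = (0, 1), M = (-2, -3).
1. P is the centroid of triangle ZYM ⇒ P = (-1/3, -1)
2·[YMP] = -1, 2·[ZPJ] = -1/3
[YMP]:[ZPJ] = -1:-1/3 = 3

[YMP]:[ZPJ] = 3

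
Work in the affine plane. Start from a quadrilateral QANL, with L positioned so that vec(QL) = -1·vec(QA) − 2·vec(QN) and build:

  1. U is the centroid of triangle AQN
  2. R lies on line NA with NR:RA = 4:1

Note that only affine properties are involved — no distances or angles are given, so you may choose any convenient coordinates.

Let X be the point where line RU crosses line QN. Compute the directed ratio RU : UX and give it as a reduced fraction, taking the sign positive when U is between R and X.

Assign Q = (0, 0), A = (1, 0), N = (0, 1), L = (-1, -2) — the answer is frame-independent, so this choice is without loss of generality.
1. U is the centroid of triangle AQN ⇒ U = (1/3, 1/3)
2. R lies on line NA with NR:RA = 4:1 ⇒ R = (4/5, 1/5)
line RU meets QN at X = (0, 3/7)
U = R + t·(X−R) with t = 7/12, so RU:UX = 7/12:5/12

RU:UX = 7/5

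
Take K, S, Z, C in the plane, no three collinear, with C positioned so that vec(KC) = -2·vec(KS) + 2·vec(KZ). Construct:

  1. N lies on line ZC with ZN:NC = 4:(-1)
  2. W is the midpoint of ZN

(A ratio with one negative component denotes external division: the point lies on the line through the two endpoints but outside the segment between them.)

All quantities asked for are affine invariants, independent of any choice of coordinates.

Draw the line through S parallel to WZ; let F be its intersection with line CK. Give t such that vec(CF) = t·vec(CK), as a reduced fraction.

Work in coordinates with K = (0, 0), S = (1, 0), Z = (0, 1), C = (-2, 2).
1. N lies on line ZC with ZN:NC = 4:(-1) ⇒ N = (-8/3, 7/3)
2. W is the midpoint of ZN ⇒ W = (-4/3, 5/3)
through S parallel to WZ: direction (4/3, -2/3); meets CK at F = (-1, 1)
F = C + t·(K−C) with t = 1/2

t = 1/2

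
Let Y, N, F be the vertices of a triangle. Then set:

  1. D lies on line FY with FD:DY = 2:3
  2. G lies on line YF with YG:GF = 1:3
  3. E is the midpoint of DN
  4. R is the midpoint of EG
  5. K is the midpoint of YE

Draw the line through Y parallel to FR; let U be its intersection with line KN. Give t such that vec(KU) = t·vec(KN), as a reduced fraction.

Assign Y = (0, 0), N = (1, 0), F = (0, 1) — the answer is frame-independent, so this choice is without loss of generality.
1. D lies on line FY with FD:DY = 2:3 ⇒ D = (0, 3/5)
2. G lies on line YF with YG:GF = 1:3 ⇒ G = (0, 1/4)
3. E is the midpoint of DN ⇒ E = (1/2, 3/10)
4. R is the midpoint of EG ⇒ R = (1/4, 11/40)
5. K is the midpoint of YE ⇒ K = (1/4, 3/20)
through Y parallel to FR: direction (1/4, -29/40); meets KN at U = (-2/27, 29/135)
U = K + t·(N−K) with t = -35/81

t = -35/81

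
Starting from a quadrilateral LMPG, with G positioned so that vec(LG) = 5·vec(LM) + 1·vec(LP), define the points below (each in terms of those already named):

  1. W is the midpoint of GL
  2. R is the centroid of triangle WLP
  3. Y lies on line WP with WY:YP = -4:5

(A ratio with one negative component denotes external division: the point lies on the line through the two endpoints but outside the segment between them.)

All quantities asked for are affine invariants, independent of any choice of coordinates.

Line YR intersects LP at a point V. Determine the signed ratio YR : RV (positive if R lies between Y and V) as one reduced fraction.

YR:RV = 14

Choose coordinates L = (0, 0), M = (1, 0), P = (0, 1), G = (5, 1).
1. W is the midpoint of GL ⇒ W = (5/2, 1/2)
2. R is the centroid of triangle WLP ⇒ R = (5/6, 1/2)
3. Y lies on line WP with WY:YP = -4:5 ⇒ Y = (25/2, -3/2)
line YR meets LP at V = (0, 9/14)
R = Y + t·(V−Y) with t = 14/15, so YR:RV = 14/15:1/15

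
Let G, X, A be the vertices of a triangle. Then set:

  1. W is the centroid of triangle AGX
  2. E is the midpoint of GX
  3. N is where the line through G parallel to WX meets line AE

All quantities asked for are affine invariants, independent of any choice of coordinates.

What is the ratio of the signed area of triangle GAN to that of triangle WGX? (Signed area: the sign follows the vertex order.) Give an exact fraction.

[GAN]:[WGX] = -2

Set G = (0, 0), X = (1, 0), A = (0, 1); any affine frame gives the same invariant.
1. W is the centroid of triangle AGX ⇒ W = (1/3, 1/3)
2. E is the midpoint of GX ⇒ E = (1/2, 0)
3. N is where the line through G parallel to WX meets line AE ⇒ N = (2/3, -1/3)
2·[GAN] = -2/3, 2·[WGX] = 1/3
[GAN]:[WGX] = -2/3:1/3 = -2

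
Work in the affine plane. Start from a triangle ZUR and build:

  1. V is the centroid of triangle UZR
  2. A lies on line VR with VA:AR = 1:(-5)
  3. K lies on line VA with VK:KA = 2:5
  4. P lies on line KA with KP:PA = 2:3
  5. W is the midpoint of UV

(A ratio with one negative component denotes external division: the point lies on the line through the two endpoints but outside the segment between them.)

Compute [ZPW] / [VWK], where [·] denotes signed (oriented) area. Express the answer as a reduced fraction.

[ZPW]:[VWK] = 8

Choose coordinates Z = (0, 0), U = (1, 0), R = (0, 1).
1. V is the centroid of triangle UZR ⇒ V = (1/3, 1/3)
2. A lies on line VR with VA:AR = 1:(-5) ⇒ A = (5/12, 1/6)
3. K lies on line VA with VK:KA = 2:5 ⇒ K = (5/14, 2/7)
4. P lies on line KA with KP:PA = 2:3 ⇒ P = (8/21, 5/21)
5. W is the midpoint of UV ⇒ W = (2/3, 1/6)
2·[ZPW] = -2/21, 2·[VWK] = -1/84
[ZPW]:[VWK] = -2/21:-1/84 = 8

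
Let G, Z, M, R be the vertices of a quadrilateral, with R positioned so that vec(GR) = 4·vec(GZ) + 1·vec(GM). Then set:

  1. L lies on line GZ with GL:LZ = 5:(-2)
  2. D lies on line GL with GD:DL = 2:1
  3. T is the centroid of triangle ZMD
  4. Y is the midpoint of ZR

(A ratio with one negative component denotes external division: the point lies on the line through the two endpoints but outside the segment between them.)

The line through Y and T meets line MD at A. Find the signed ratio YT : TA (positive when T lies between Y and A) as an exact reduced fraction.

YT:TA = -107/2

Choose coordinates G = (0, 0), Z = (1, 0), M = (0, 1), R = (4, 1).
1. L lies on line GZ with GL:LZ = 5:(-2) ⇒ L = (5/3, 0)
2. D lies on line GL with GD:DL = 2:1 ⇒ D = (10/9, 0)
3. T is the centroid of triangle ZMD ⇒ T = (19/27, 1/3)
4. Y is the midpoint of ZR ⇒ Y = (5/2, 1/2)
line YT meets MD at A = (710/963, 36/107)
T = Y + t·(A−Y) with t = 107/105, so YT:TA = 107/105:-2/105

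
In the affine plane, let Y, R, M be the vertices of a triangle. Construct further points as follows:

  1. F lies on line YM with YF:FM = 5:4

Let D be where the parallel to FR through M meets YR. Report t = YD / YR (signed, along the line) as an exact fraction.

t = 9/5

Assign Y = (0, 0), R = (1, 0), M = (0, 1) — the answer is frame-independent, so this choice is without loss of generality.
1. F lies on line YM with YF:FM = 5:4 ⇒ F = (0, 5/9)
through M parallel to FR: direction (1, -5/9); meets YR at D = (9/5, 0)
D = Y + t·(R−Y) with t = 9/5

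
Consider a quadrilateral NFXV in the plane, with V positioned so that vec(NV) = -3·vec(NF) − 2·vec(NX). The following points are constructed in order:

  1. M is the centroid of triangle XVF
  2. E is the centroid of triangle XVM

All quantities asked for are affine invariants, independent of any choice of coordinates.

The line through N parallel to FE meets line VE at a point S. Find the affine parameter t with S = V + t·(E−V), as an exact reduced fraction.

Assign N = (0, 0), F = (1, 0), X = (0, 1), V = (-3, -2) — the answer is frame-independent, so this choice is without loss of generality.
1. M is the centroid of triangle XVF ⇒ M = (-2/3, -1/3)
2. E is the centroid of triangle XVM ⇒ E = (-11/9, -4/9)
through N parallel to FE: direction (-20/9, -4/9); meets VE at S = (-25/27, -5/27)
S = V + t·(E−V) with t = 7/6

t = 7/6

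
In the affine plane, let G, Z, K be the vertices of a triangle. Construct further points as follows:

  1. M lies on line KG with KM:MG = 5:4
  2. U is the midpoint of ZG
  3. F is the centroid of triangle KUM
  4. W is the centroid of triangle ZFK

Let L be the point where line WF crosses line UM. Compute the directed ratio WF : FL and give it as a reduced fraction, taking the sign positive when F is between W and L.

Assign G = (0, 0), Z = (1, 0), K = (0, 1) — the answer is frame-independent, so this choice is without loss of generality.
1. M lies on line KG with KM:MG = 5:4 ⇒ M = (0, 4/9)
2. U is the midpoint of ZG ⇒ U = (1/2, 0)
3. F is the centroid of triangle KUM ⇒ F = (1/6, 13/27)
4. W is the centroid of triangle ZFK ⇒ W = (7/18, 40/81)
line WF meets UM at L = (-1/34, 8/17)
F = W + t·(L−W) with t = 17/32, so WF:FL = 17/32:15/32

WF:FL = 17/15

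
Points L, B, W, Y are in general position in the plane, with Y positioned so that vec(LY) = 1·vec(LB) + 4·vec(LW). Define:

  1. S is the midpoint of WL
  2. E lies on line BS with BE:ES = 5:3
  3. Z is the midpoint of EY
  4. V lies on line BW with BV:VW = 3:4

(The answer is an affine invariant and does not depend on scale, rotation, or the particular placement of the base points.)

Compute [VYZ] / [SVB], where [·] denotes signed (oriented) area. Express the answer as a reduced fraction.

[VYZ]:[SVB] = -73/48

Work in coordinates with L = (0, 0), B = (1, 0), W = (0, 1), Y = (1, 4).
1. S is the midpoint of WL ⇒ S = (0, 1/2)
2. E lies on line BS with BE:ES = 5:3 ⇒ E = (3/8, 5/16)
3. Z is the midpoint of EY ⇒ Z = (11/16, 69/32)
4. V lies on line BW with BV:VW = 3:4 ⇒ V = (4/7, 3/7)
2·[VYZ] = 73/224, 2·[SVB] = -3/14
[VYZ]:[SVB] = 73/224:-3/14 = -73/48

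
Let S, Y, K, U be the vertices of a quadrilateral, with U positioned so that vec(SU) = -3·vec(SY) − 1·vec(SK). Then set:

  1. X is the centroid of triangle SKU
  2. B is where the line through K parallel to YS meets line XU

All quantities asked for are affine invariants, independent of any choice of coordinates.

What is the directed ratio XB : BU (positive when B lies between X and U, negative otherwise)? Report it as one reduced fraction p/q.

Set S = (0, 0), Y = (1, 0), K = (0, 1), U = (-3, -1); any affine frame gives the same invariant.
1. X is the centroid of triangle SKU ⇒ X = (-1, 0)
2. B is where the line through K parallel to YS meets line XU ⇒ B = (1, 1)
B = X + t·(U−X) with t = -1, so XB:BU = t:(1−t) = -1:2

XB:BU = -1/2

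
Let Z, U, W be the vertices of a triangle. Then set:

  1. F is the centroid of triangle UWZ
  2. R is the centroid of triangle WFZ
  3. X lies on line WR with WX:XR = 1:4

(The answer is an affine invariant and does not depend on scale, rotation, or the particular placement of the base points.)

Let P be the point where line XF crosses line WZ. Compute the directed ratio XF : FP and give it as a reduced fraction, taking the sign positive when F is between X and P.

XF:FP = -14/15

Work in coordinates with Z = (0, 0), U = (1, 0), W = (0, 1).
1. F is the centroid of triangle UWZ ⇒ F = (1/3, 1/3)
2. R is the centroid of triangle WFZ ⇒ R = (1/9, 4/9)
3. X lies on line WR with WX:XR = 1:4 ⇒ X = (1/45, 8/9)
line XF meets WZ at P = (0, 13/14)
F = X + t·(P−X) with t = -14, so XF:FP = -14:15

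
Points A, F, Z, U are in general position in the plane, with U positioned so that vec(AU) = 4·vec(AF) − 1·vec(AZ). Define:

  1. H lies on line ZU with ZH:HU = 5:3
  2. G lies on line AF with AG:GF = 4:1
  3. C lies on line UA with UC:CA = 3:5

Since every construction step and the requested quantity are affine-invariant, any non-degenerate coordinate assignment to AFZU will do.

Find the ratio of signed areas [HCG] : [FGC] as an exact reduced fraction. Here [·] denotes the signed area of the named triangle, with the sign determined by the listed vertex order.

Set A = (0, 0), F = (1, 0), Z = (0, 1), U = (4, -1); any affine frame gives the same invariant.
1. H lies on line ZU with ZH:HU = 5:3 ⇒ H = (5/2, -1/4)
2. G lies on line AF with AG:GF = 4:1 ⇒ G = (4/5, 0)
3. C lies on line UA with UC:CA = 3:5 ⇒ C = (5/2, -5/8)
2·[HCG] = -51/80, 2·[FGC] = 1/8
[HCG]:[FGC] = -51/80:1/8 = -51/10

[HCG]:[FGC] = -51/10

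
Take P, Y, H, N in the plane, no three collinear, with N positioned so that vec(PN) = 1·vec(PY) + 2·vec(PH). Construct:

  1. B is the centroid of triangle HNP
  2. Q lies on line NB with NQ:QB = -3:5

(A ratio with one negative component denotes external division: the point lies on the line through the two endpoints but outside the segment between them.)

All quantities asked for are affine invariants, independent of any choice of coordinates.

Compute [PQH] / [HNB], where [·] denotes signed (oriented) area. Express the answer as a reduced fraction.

[PQH]:[HNB] = -6

Assign P = (0, 0), Y = (1, 0), H = (0, 1), N = (1, 2) — the answer is frame-independent, so this choice is without loss of generality.
1. B is the centroid of triangle HNP ⇒ B = (1/3, 1)
2. Q lies on line NB with NQ:QB = -3:5 ⇒ Q = (2, 7/2)
2·[PQH] = 2, 2·[HNB] = -1/3
[PQH]:[HNB] = 2:-1/3 = -6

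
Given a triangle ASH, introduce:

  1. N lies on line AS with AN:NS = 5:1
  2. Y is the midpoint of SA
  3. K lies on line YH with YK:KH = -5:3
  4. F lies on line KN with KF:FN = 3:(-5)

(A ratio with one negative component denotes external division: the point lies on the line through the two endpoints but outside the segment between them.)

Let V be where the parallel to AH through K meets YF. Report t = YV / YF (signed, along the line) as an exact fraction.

t = 10/29

Assign A = (0, 0), S = (1, 0), H = (0, 1) — the answer is frame-independent, so this choice is without loss of generality.
1. N lies on line AS with AN:NS = 5:1 ⇒ N = (5/6, 0)
2. Y is the midpoint of SA ⇒ Y = (1/2, 0)
3. K lies on line YH with YK:KH = -5:3 ⇒ K = (-3/4, 5/2)
4. F lies on line KN with KF:FN = 3:(-5) ⇒ F = (-25/8, 25/4)
through K parallel to AH: direction (0, 1); meets YF at V = (-3/4, 125/58)
V = Y + t·(F−Y) with t = 10/29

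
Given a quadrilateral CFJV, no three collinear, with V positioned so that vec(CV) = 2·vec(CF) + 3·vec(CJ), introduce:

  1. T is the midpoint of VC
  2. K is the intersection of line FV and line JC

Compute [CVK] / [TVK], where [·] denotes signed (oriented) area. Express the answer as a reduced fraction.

[CVK]:[TVK] = 2

Work in coordinates with C = (0, 0), F = (1, 0), J = (0, 1), V = (2, 3).
1. T is the midpoint of VC ⇒ T = (1, 3/2)
2. K is the intersection of line FV and line JC ⇒ K = (0, -3)
2·[CVK] = -6, 2·[TVK] = -3
[CVK]:[TVK] = -6:-3 = 2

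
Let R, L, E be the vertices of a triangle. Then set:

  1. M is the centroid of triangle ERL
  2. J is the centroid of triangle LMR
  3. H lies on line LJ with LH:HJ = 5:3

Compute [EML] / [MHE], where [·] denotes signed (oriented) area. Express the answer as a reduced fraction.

Assign R = (0, 0), L = (1, 0), E = (0, 1) — the answer is frame-independent, so this choice is without loss of generality.
1. M is the centroid of triangle ERL ⇒ M = (1/3, 1/3)
2. J is the centroid of triangle LMR ⇒ J = (4/9, 1/9)
3. H lies on line LJ with LH:HJ = 5:3 ⇒ H = (47/72, 5/72)
2·[EML] = 1/3, 2·[MHE] = 1/8
[EML]:[MHE] = 1/3:1/8 = 8/3

[EML]:[MHE] = 8/3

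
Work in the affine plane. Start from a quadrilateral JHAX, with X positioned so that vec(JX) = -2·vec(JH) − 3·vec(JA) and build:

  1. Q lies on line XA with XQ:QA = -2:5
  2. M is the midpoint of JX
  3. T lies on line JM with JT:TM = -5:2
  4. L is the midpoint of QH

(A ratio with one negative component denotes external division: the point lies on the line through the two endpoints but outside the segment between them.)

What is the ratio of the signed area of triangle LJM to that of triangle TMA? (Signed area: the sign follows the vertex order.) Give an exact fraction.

Work in coordinates with J = (0, 0), H = (1, 0), A = (0, 1), X = (-2, -3).
1. Q lies on line XA with XQ:QA = -2:5 ⇒ Q = (-10/3, -17/3)
2. M is the midpoint of JX ⇒ M = (-1, -3/2)
3. T lies on line JM with JT:TM = -5:2 ⇒ T = (-5/3, -5/2)
4. L is the midpoint of QH ⇒ L = (-7/6, -17/6)
2·[LJM] = 13/12, 2·[TMA] = 2/3
[LJM]:[TMA] = 13/12:2/3 = 13/8

[LJM]:[TMA] = 13/8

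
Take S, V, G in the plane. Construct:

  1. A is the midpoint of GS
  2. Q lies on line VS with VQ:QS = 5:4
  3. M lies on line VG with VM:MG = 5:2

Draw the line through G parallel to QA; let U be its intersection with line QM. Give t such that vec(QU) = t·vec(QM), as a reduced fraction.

Assign S = (0, 0), V = (1, 0), G = (0, 1) — the answer is frame-independent, so this choice is without loss of generality.
1. A is the midpoint of GS ⇒ A = (0, 1/2)
2. Q lies on line VS with VQ:QS = 5:4 ⇒ Q = (4/9, 0)
3. M lies on line VG with VM:MG = 5:2 ⇒ M = (2/7, 5/7)
through G parallel to QA: direction (-4/9, 1/2); meets QM at U = (8/27, 2/3)
U = Q + t·(M−Q) with t = 14/15

t = 14/15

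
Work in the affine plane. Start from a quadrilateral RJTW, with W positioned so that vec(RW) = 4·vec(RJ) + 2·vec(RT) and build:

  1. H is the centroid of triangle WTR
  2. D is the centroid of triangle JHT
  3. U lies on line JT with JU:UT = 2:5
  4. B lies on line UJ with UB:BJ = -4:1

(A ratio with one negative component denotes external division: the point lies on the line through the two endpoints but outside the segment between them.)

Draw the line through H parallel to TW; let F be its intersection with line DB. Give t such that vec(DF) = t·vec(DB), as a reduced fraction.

Work in coordinates with R = (0, 0), J = (1, 0), T = (0, 1), W = (4, 2).
1. H is the centroid of triangle WTR ⇒ H = (4/3, 1)
2. D is the centroid of triangle JHT ⇒ D = (7/9, 2/3)
3. U lies on line JT with JU:UT = 2:5 ⇒ U = (5/7, 2/7)
4. B lies on line UJ with UB:BJ = -4:1 ⇒ B = (23/21, -2/21)
through H parallel to TW: direction (4, 1); meets DB at F = (112/159, 134/159)
F = D + t·(B−D) with t = -49/212

t = -49/212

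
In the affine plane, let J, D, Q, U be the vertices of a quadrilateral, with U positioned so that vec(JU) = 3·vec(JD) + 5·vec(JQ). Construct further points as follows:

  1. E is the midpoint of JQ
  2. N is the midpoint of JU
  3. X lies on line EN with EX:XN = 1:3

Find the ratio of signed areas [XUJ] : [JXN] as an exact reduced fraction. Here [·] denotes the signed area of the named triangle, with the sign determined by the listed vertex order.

[XUJ]:[JXN] = 2

Choose coordinates J = (0, 0), D = (1, 0), Q = (0, 1), U = (3, 5).
1. E is the midpoint of JQ ⇒ E = (0, 1/2)
2. N is the midpoint of JU ⇒ N = (3/2, 5/2)
3. X lies on line EN with EX:XN = 1:3 ⇒ X = (3/8, 1)
2·[XUJ] = -9/8, 2·[JXN] = -9/16
[XUJ]:[JXN] = -9/8:-9/16 = 2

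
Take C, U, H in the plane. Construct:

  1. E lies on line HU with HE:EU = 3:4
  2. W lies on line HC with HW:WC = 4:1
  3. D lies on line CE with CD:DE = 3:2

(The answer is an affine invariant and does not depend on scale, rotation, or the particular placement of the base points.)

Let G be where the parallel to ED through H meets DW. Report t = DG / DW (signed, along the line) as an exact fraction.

t = 5

Assign C = (0, 0), U = (1, 0), H = (0, 1) — the answer is frame-independent, so this choice is without loss of generality.
1. E lies on line HU with HE:EU = 3:4 ⇒ E = (3/7, 4/7)
2. W lies on line HC with HW:WC = 4:1 ⇒ W = (0, 1/5)
3. D lies on line CE with CD:DE = 3:2 ⇒ D = (9/35, 12/35)
through H parallel to ED: direction (-6/35, -8/35); meets DW at G = (-36/35, -13/35)
G = D + t·(W−D) with t = 5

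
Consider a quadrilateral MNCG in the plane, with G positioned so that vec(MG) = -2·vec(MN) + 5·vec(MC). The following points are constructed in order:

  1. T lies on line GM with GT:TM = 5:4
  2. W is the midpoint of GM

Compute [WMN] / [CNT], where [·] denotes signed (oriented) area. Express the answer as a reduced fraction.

[WMN]:[CNT] = 15/2

Set M = (0, 0), N = (1, 0), C = (0, 1), G = (-2, 5); any affine frame gives the same invariant.
1. T lies on line GM with GT:TM = 5:4 ⇒ T = (-8/9, 20/9)
2. W is the midpoint of GM ⇒ W = (-1, 5/2)
2·[WMN] = 5/2, 2·[CNT] = 1/3
[WMN]:[CNT] = 5/2:1/3 = 15/2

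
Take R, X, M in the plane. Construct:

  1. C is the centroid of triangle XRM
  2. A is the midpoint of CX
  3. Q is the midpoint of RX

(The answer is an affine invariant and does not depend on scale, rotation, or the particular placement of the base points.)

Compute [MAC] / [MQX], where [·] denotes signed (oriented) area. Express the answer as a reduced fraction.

Assign R = (0, 0), X = (1, 0), M = (0, 1) — the answer is frame-independent, so this choice is without loss of generality.
1. C is the centroid of triangle XRM ⇒ C = (1/3, 1/3)
2. A is the midpoint of CX ⇒ A = (2/3, 1/6)
3. Q is the midpoint of RX ⇒ Q = (1/2, 0)
2·[MAC] = -1/6, 2·[MQX] = 1/2
[MAC]:[MQX] = -1/6:1/2 = -1/3

[MAC]:[MQX] = -1/3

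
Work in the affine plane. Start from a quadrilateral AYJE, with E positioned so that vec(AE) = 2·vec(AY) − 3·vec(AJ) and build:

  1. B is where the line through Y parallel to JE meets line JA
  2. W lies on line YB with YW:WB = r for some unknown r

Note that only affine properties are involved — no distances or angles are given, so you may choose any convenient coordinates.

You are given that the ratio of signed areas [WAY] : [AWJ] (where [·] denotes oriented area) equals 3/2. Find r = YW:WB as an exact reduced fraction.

Set A = (0, 0), Y = (1, 0), J = (0, 1), E = (2, -3); any affine frame gives the same invariant.
1. B is where the line through Y parallel to JE meets line JA ⇒ B = (0, 2)
2. With YW:WB = r, write λ = r/(r+1) so W = Y + λ·(B−Y); W is affine-linear in λ
Every point depending on W is an affine combination of W and λ-independent points, so each such coordinate is linear in λ; the λ² term in each signed area is a multiple of (B−Y)×(B−Y) = 0, so 2·[WAY] and 2·[AWJ] are each linear in λ. Evaluating at λ=0 and λ=1:
  2·[WAY] = 2·λ,   2·[AWJ] = −λ + 1
So [WAY]:[AWJ] = (2·λ) / (−λ + 1). Setting this equal to 3/2:
  2·λ = 3/2·(−λ + 1)  ⇒  λ = 3/7
Then r = λ/(1−λ) = (3/7)/(4/7) = 3/4. Check: with r = 3/4, W = (4/7, 6/7) and [WAY]:[AWJ] = 3/2 as required.

r = 3/4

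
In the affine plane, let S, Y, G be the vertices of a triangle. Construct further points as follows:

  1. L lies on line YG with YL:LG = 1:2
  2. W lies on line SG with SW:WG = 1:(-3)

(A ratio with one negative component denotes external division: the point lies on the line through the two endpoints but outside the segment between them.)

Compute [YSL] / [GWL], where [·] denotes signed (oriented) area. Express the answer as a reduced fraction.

Set S = (0, 0), Y = (1, 0), G = (0, 1); any affine frame gives the same invariant.
1. L lies on line YG with YL:LG = 1:2 ⇒ L = (2/3, 1/3)
2. W lies on line SG with SW:WG = 1:(-3) ⇒ W = (0, -1/2)
2·[YSL] = -1/3, 2·[GWL] = 1
[YSL]:[GWL] = -1/3:1 = -1/3

[YSL]:[GWL] = -1/3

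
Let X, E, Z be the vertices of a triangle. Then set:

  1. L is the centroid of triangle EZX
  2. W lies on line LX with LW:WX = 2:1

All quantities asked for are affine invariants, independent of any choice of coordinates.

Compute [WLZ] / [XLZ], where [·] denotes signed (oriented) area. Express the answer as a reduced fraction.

Work in coordinates with X = (0, 0), E = (1, 0), Z = (0, 1).
1. L is the centroid of triangle EZX ⇒ L = (1/3, 1/3)
2. W lies on line LX with LW:WX = 2:1 ⇒ W = (1/9, 1/9)
2·[WLZ] = 2/9, 2·[XLZ] = 1/3
[WLZ]:[XLZ] = 2/9:1/3 = 2/3

[WLZ]:[XLZ] = 2/3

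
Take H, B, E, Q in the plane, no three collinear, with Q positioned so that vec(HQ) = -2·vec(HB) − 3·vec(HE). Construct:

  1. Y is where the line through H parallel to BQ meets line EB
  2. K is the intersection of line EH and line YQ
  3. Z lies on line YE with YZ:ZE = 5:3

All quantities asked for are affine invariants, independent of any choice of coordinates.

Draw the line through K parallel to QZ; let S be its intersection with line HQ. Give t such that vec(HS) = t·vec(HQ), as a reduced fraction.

t = -7/17

Work in coordinates with H = (0, 0), B = (1, 0), E = (0, 1), Q = (-2, -3).
1. Y is where the line through H parallel to BQ meets line EB ⇒ Y = (1/2, 1/2)
2. K is the intersection of line EH and line YQ ⇒ K = (0, -1/5)
3. Z lies on line YE with YZ:ZE = 5:3 ⇒ Z = (3/16, 13/16)
through K parallel to QZ: direction (35/16, 61/16); meets HQ at S = (14/17, 21/17)
S = H + t·(Q−H) with t = -7/17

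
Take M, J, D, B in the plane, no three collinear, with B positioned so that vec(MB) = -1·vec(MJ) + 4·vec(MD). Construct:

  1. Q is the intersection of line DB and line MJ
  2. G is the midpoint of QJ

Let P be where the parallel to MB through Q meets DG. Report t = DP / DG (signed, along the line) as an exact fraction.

Set M = (0, 0), J = (1, 0), D = (0, 1), B = (-1, 4); any affine frame gives the same invariant.
1. Q is the intersection of line DB and line MJ ⇒ Q = (1/3, 0)
2. G is the midpoint of QJ ⇒ G = (2/3, 0)
through Q parallel to MB: direction (-1, 4); meets DG at P = (2/15, 4/5)
P = D + t·(G−D) with t = 1/5

t = 1/5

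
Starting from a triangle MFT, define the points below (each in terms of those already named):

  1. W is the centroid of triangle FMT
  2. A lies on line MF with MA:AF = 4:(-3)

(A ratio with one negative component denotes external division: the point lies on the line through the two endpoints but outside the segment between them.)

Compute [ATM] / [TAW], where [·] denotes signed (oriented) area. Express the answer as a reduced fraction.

[ATM]:[TAW] = -12/7

Work in coordinates with M = (0, 0), F = (1, 0), T = (0, 1).
1. W is the centroid of triangle FMT ⇒ W = (1/3, 1/3)
2. A lies on line MF with MA:AF = 4:(-3) ⇒ A = (4, 0)
2·[ATM] = 4, 2·[TAW] = -7/3
[ATM]:[TAW] = 4:-7/3 = -12/7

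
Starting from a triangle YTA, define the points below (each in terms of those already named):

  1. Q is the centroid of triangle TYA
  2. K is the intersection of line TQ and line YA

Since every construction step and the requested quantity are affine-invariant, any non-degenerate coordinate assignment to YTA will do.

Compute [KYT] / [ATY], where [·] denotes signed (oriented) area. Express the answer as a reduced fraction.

Assign Y = (0, 0), T = (1, 0), A = (0, 1) — the answer is frame-independent, so this choice is without loss of generality.
1. Q is the centroid of triangle TYA ⇒ Q = (1/3, 1/3)
2. K is the intersection of line TQ and line YA ⇒ K = (0, 1/2)
2·[KYT] = 1/2, 2·[ATY] = -1
[KYT]:[ATY] = 1/2:-1 = -1/2

[KYT]:[ATY] = -1/2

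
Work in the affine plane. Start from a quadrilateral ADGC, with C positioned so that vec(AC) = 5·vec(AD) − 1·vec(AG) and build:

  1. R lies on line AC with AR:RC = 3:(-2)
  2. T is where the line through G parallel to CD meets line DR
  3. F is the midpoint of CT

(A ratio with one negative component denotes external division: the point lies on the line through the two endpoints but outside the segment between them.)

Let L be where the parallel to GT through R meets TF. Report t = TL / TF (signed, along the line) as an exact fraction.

t = 2/3

Choose coordinates A = (0, 0), D = (1, 0), G = (0, 1), C = (5, -1).
1. R lies on line AC with AR:RC = 3:(-2) ⇒ R = (15, -3)
2. T is where the line through G parallel to CD meets line DR ⇒ T = (22, -9/2)
3. F is the midpoint of CT ⇒ F = (27/2, -11/4)
through R parallel to GT: direction (22, -11/2); meets TF at L = (49/3, -10/3)
L = T + t·(F−T) with t = 2/3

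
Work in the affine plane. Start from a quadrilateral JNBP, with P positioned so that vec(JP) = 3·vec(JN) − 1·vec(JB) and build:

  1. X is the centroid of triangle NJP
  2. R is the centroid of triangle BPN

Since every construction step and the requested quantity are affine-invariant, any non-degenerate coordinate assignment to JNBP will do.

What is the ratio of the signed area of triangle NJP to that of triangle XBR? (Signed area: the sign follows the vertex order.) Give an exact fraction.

Choose coordinates J = (0, 0), N = (1, 0), B = (0, 1), P = (3, -1).
1. X is the centroid of triangle NJP ⇒ X = (4/3, -1/3)
2. R is the centroid of triangle BPN ⇒ R = (4/3, 0)
2·[NJP] = 1, 2·[XBR] = -4/9
[NJP]:[XBR] = 1:-4/9 = -9/4

[NJP]:[XBR] = -9/4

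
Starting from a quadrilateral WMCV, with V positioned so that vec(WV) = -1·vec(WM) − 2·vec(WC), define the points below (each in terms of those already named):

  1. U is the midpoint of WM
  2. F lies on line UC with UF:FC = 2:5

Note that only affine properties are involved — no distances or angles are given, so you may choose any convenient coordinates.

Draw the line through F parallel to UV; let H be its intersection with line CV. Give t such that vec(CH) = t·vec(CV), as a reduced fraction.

Assign W = (0, 0), M = (1, 0), C = (0, 1), V = (-1, -2) — the answer is frame-independent, so this choice is without loss of generality.
1. U is the midpoint of WM ⇒ U = (1/2, 0)
2. F lies on line UC with UF:FC = 2:5 ⇒ F = (5/14, 2/7)
through F parallel to UV: direction (-3/2, -2); meets CV at H = (-5/7, -8/7)
H = C + t·(V−C) with t = 5/7

t = 5/7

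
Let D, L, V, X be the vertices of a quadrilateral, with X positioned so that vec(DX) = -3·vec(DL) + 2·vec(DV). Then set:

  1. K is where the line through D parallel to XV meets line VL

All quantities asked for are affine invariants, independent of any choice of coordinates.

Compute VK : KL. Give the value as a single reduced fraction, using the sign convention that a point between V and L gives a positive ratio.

VK:KL = -3

Assign D = (0, 0), L = (1, 0), V = (0, 1), X = (-3, 2) — the answer is frame-independent, so this choice is without loss of generality.
1. K is where the line through D parallel to XV meets line VL ⇒ K = (3/2, -1/2)
K = V + t·(L−V) with t = 3/2, so VK:KL = t:(1−t) = 3/2:-1/2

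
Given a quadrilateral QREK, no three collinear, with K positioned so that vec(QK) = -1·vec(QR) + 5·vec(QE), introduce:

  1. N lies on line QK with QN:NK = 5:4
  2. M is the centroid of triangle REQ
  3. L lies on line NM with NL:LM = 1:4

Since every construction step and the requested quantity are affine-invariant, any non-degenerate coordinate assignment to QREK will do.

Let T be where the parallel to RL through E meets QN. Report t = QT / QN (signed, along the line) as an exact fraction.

t = 62/115

Choose coordinates Q = (0, 0), R = (1, 0), E = (0, 1), K = (-1, 5).
1. N lies on line QK with QN:NK = 5:4 ⇒ N = (-5/9, 25/9)
2. M is the centroid of triangle REQ ⇒ M = (1/3, 1/3)
3. L lies on line NM with NL:LM = 1:4 ⇒ L = (-17/45, 103/45)
through E parallel to RL: direction (-62/45, 103/45); meets QN at T = (-62/207, 310/207)
T = Q + t·(N−Q) with t = 62/115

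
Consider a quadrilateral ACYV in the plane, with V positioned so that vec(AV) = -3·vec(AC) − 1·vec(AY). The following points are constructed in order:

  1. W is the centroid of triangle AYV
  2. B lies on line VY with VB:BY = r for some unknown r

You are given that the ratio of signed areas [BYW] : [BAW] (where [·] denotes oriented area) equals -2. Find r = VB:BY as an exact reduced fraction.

r = 1/2

Set A = (0, 0), C = (1, 0), Y = (0, 1), V = (-3, -1); any affine frame gives the same invariant.
1. W is the centroid of triangle AYV ⇒ W = (-1, 0)
2. With VB:BY = r, write λ = r/(r+1) so B = V + λ·(Y−V); B is affine-linear in λ
Every point depending on B is an affine combination of B and λ-independent points, so each such coordinate is linear in λ; the λ² term in each signed area is a multiple of (Y−V)×(Y−V) = 0, so 2·[BYW] and 2·[BAW] are each linear in λ. Evaluating at λ=0 and λ=1:
  2·[BYW] = λ − 1,   2·[BAW] = -2·λ + 1
So [BYW]:[BAW] = (λ − 1) / (-2·λ + 1). Setting this equal to -2:
  λ − 1 = -2·(-2·λ + 1)  ⇒  λ = 1/3
Then r = λ/(1−λ) = (1/3)/(2/3) = 1/2. Check: with r = 1/2, B = (-2, -1/3) and [BYW]:[BAW] = -2 as required.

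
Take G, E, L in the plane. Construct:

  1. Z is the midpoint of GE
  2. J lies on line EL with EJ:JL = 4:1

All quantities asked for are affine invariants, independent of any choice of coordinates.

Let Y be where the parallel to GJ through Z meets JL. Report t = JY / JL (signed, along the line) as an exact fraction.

t = -2

Choose coordinates G = (0, 0), E = (1, 0), L = (0, 1).
1. Z is the midpoint of GE ⇒ Z = (1/2, 0)
2. J lies on line EL with EJ:JL = 4:1 ⇒ J = (1/5, 4/5)
through Z parallel to GJ: direction (1/5, 4/5); meets JL at Y = (3/5, 2/5)
Y = J + t·(L−J) with t = -2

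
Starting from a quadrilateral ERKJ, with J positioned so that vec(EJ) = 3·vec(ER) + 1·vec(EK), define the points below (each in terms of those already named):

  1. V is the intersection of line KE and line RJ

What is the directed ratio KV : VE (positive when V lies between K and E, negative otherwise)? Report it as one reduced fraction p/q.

KV:VE = -3

Set E = (0, 0), R = (1, 0), K = (0, 1), J = (3, 1); any affine frame gives the same invariant.
1. V is the intersection of line KE and line RJ ⇒ V = (0, -1/2)
V = K + t·(E−K) with t = 3/2, so KV:VE = t:(1−t) = 3/2:-1/2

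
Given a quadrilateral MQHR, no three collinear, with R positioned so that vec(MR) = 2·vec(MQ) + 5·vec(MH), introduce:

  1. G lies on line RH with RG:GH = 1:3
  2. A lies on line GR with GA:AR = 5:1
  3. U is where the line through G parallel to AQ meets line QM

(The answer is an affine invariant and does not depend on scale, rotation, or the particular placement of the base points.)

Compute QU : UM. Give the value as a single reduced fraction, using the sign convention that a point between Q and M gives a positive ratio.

QU:UM = 15/43

Work in coordinates with M = (0, 0), Q = (1, 0), H = (0, 1), R = (2, 5).
1. G lies on line RH with RG:GH = 1:3 ⇒ G = (3/2, 4)
2. A lies on line GR with GA:AR = 5:1 ⇒ A = (23/12, 29/6)
3. U is where the line through G parallel to AQ meets line QM ⇒ U = (43/58, 0)
U = Q + t·(M−Q) with t = 15/58, so QU:UM = t:(1−t) = 15/58:43/58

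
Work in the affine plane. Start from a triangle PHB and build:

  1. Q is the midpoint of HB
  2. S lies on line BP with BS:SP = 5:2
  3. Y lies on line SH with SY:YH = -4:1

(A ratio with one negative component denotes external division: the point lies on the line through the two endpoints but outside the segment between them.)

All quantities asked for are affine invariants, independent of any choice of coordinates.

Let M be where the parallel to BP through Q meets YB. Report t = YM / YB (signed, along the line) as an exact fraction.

Choose coordinates P = (0, 0), H = (1, 0), B = (0, 1).
1. Q is the midpoint of HB ⇒ Q = (1/2, 1/2)
2. S lies on line BP with BS:SP = 5:2 ⇒ S = (0, 2/7)
3. Y lies on line SH with SY:YH = -4:1 ⇒ Y = (4/3, -2/21)
through Q parallel to BP: direction (0, -1); meets YB at M = (1/2, 33/56)
M = Y + t·(B−Y) with t = 5/8

t = 5/8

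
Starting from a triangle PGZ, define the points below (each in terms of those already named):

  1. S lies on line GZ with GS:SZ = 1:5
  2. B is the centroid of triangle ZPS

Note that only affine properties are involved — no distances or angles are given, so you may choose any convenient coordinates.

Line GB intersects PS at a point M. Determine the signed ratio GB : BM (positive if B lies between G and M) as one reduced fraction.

GB:BM = -8/5

Assign P = (0, 0), G = (1, 0), Z = (0, 1) — the answer is frame-independent, so this choice is without loss of generality.
1. S lies on line GZ with GS:SZ = 1:5 ⇒ S = (5/6, 1/6)
2. B is the centroid of triangle ZPS ⇒ B = (5/18, 7/18)
line GB meets PS at M = (35/48, 7/48)
B = G + t·(M−G) with t = 8/3, so GB:BM = 8/3:-5/3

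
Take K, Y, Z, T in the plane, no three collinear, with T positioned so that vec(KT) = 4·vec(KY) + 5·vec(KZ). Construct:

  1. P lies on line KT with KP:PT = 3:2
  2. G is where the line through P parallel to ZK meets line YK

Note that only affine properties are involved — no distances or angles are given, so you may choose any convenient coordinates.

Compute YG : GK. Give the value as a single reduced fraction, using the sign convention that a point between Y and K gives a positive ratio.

Assign K = (0, 0), Y = (1, 0), Z = (0, 1), T = (4, 5) — the answer is frame-independent, so this choice is without loss of generality.
1. P lies on line KT with KP:PT = 3:2 ⇒ P = (12/5, 3)
2. G is where the line through P parallel to ZK meets line YK ⇒ G = (12/5, 0)
G = Y + t·(K−Y) with t = -7/5, so YG:GK = t:(1−t) = -7/5:12/5

YG:GK = -7/12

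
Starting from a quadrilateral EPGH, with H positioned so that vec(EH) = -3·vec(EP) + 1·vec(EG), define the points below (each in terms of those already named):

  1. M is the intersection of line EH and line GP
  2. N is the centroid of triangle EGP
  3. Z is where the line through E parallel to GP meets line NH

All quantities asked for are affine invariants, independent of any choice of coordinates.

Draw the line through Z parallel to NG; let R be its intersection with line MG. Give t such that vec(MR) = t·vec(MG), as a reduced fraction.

t = 2

Set E = (0, 0), P = (1, 0), G = (0, 1), H = (-3, 1); any affine frame gives the same invariant.
1. M is the intersection of line EH and line GP ⇒ M = (3/2, -1/2)
2. N is the centroid of triangle EGP ⇒ N = (1/3, 1/3)
3. Z is where the line through E parallel to GP meets line NH ⇒ Z = (-1/2, 1/2)
through Z parallel to NG: direction (-1/3, 2/3); meets MG at R = (-3/2, 5/2)
R = M + t·(G−M) with t = 2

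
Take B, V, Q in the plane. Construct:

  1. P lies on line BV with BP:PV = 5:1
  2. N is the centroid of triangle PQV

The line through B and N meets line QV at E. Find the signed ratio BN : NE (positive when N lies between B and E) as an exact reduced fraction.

Assign B = (0, 0), V = (1, 0), Q = (0, 1) — the answer is frame-independent, so this choice is without loss of generality.
1. P lies on line BV with BP:PV = 5:1 ⇒ P = (5/6, 0)
2. N is the centroid of triangle PQV ⇒ N = (11/18, 1/3)
line BN meets QV at E = (11/17, 6/17)
N = B + t·(E−B) with t = 17/18, so BN:NE = 17/18:1/18

BN:NE = 17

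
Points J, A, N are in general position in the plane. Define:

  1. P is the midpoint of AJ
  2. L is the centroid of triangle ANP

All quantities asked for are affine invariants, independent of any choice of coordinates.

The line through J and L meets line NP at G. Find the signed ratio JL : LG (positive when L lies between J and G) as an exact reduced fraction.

Set J = (0, 0), A = (1, 0), N = (0, 1); any affine frame gives the same invariant.
1. P is the midpoint of AJ ⇒ P = (1/2, 0)
2. L is the centroid of triangle ANP ⇒ L = (1/2, 1/3)
line JL meets NP at G = (3/8, 1/4)
L = J + t·(G−J) with t = 4/3, so JL:LG = 4/3:-1/3

JL:LG = -4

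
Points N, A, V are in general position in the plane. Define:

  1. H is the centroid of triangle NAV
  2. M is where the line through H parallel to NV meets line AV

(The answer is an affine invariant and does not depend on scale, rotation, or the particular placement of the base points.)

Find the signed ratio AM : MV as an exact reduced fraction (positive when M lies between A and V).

Set N = (0, 0), A = (1, 0), V = (0, 1); any affine frame gives the same invariant.
1. H is the centroid of triangle NAV ⇒ H = (1/3, 1/3)
2. M is where the line through H parallel to NV meets line AV ⇒ M = (1/3, 2/3)
M = A + t·(V−A) with t = 2/3, so AM:MV = t:(1−t) = 2/3:1/3

AM:MV = 2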